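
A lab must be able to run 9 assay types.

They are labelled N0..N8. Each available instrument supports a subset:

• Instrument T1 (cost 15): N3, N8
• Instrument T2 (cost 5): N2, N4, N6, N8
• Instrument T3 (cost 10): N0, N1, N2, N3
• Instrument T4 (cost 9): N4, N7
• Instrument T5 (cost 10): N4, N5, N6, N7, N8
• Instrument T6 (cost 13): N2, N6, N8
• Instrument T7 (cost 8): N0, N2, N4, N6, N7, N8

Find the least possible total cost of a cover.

20

T3, T5 together cover every assay (T3 ∪ T5 = {N0, N1, N2, N3, N4, N5, N6, N7, N8}); total cost 10 + 10 = 20.
The greedy pick T2, T3, T5 costs 25; no covering selection beats 20.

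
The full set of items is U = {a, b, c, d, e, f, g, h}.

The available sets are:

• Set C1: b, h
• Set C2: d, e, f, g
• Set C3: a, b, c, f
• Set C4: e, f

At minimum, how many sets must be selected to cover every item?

C1, C2, and C3 cover everything between them: the union {a, b, c, d, e, f, g, h} is all of U.
Only C3 contains a, so C3 is forced; the remaining 4 items need at least 2 more sets (each remaining set adds at most 3) — so at least 3 sets are needed, and 3 is optimal.

3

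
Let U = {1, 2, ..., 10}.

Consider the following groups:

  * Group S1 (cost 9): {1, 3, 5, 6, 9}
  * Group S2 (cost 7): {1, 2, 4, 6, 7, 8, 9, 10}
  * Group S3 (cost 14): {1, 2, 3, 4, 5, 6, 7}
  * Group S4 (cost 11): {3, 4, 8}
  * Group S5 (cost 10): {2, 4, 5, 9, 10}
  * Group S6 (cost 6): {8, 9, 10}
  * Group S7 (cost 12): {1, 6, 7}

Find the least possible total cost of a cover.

16

S1, S2 together cover every item (S1 ∪ S2 = {1, 2, 3, 4, 5, 6, 7, 8, 9, 10}); total cost 9 + 7 = 16.
No covering selection has total cost below 16.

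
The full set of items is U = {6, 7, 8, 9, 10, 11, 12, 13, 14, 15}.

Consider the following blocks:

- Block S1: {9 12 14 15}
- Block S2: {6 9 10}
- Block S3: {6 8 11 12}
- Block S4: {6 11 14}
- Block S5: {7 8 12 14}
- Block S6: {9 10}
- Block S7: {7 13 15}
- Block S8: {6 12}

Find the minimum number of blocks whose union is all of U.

4

S3 and S5 and S6 and S7 together: S3 ∪ S5 ∪ S6 ∪ S7 = {6, 7, 8, 9, 10, 11, 12, 13, 14, 15} — every item is covered.
No 3 of the 8 blocks cover everything (all 56 combinations miss at least one item), so 4 is optimal.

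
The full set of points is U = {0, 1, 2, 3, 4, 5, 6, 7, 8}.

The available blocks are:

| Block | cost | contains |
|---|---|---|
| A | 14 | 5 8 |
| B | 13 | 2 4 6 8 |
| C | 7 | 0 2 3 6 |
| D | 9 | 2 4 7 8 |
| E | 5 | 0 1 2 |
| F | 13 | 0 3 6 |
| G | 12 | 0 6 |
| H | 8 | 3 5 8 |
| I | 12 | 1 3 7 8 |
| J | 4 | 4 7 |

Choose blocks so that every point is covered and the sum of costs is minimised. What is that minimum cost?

C, E, H, J together cover every point (C ∪ E ∪ H ∪ J = {0, 1, 2, 3, 4, 5, 6, 7, 8}); total cost 7 + 5 + 8 + 4 = 24.
No covering selection has total cost below 24.

24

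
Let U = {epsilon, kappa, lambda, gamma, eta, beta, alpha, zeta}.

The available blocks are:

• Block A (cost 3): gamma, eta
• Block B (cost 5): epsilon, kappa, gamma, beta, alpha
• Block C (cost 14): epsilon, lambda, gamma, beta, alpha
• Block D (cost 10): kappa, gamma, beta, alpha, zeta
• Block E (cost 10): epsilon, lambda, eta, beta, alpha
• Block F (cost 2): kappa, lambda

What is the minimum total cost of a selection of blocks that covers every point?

20

A, B, D, F together cover every point (A ∪ B ∪ D ∪ F = {epsilon, kappa, lambda, gamma, eta, beta, alpha, zeta}); total cost 3 + 5 + 10 + 2 = 20.
No covering selection has total cost below 20.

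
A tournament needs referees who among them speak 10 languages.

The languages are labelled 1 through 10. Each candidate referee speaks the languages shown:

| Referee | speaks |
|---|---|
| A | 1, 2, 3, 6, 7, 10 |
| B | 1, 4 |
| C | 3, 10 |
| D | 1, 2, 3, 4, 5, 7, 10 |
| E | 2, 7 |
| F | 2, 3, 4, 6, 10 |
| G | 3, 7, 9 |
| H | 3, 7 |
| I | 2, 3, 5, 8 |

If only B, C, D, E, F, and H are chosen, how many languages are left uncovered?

Union of B, C, D, E, F, H = {1, 2, 3, 4, 5, 6, 7, 10}.
Not covered: 8, 9 — 2 languages.

2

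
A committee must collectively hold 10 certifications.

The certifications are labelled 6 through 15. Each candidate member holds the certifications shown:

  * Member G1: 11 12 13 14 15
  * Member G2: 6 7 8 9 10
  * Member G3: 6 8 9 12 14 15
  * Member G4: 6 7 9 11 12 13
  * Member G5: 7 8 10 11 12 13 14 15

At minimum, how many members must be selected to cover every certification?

G2 and G5 together: G2 ∪ G5 = {6, 7, 8, 9, 10, 11, 12, 13, 14, 15} — every certification is covered.
No single member has all 10 certifications (the largest, G5, has 8), so 2 is optimal.

2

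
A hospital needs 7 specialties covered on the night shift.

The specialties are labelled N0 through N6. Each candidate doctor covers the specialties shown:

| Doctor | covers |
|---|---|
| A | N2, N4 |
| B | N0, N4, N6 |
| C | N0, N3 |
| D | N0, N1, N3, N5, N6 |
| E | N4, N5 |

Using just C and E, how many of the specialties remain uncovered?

3

Union of C, E = {N0, N3, N4, N5}.
Not covered: N1, N2, N6 — 3 specialties.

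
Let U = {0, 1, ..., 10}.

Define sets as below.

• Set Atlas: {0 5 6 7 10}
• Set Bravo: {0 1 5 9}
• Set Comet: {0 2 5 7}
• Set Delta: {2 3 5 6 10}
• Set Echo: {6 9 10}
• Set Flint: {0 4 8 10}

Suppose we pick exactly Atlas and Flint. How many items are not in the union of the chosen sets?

Union of Atlas, Flint = {0, 4, 5, 6, 7, 8, 10}.
Not covered: 1, 2, 3, 9 — 4 items.

4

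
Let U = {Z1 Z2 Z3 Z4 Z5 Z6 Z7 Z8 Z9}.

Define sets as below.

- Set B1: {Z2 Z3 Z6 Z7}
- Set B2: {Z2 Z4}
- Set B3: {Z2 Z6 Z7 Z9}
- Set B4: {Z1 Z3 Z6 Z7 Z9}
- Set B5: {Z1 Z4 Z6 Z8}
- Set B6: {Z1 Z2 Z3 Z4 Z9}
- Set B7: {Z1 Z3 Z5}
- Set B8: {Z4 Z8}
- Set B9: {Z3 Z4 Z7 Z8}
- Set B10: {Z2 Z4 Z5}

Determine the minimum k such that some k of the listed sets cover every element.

3

Take {B4, B9, B10}. Their union is {Z1, Z2, Z3, Z4, Z5, Z6, Z7, Z8, Z9}, which is all 9 elements.
No 2 of the 10 sets cover everything (all 45 combinations miss at least one element), so 3 is optimal.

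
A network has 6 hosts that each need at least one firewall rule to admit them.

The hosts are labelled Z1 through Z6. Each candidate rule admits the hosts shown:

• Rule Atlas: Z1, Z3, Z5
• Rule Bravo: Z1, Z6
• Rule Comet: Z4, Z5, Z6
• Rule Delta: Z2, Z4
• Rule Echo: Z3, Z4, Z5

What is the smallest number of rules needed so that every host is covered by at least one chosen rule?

Take {Atlas, Bravo, Delta}. Their union is {Z1, Z2, Z3, Z4, Z5, Z6}, which is all 6 hosts.
Only Delta contains Z2, so Delta is forced; the remaining 4 hosts need at least 2 more rules (each remaining rule adds at most 3) — so at least 3 rules are needed, and 3 is optimal.

3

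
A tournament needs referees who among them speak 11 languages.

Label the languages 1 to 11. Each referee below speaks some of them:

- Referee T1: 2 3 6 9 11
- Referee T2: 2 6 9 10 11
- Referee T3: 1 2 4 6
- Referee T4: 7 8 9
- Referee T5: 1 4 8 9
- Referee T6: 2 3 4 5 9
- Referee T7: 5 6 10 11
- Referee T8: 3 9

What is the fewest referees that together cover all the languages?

T3 and T4 and T6 and T7 together: T3 ∪ T4 ∪ T6 ∪ T7 = {1, 2, 3, 4, 5, 6, 7, 8, 9, 10, 11} — every language is covered.
No 3 of the 8 referees cover everything (all 56 combinations miss at least one language), so 4 is optimal.

4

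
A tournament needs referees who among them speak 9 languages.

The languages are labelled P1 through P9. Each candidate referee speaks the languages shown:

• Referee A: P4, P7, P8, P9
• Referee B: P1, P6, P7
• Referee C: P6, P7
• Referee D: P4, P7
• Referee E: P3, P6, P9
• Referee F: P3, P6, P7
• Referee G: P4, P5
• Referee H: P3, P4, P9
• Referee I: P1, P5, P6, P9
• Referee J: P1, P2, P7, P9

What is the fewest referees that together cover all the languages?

Take {A, F, I, J}. Their union is {P1, P2, P3, P4, P5, P6, P7, P8, P9}, which is all 9 languages.
Only J contains P2, so J is forced; the remaining 5 languages need at least 3 more referees (each remaining referee adds at most 2) — so at least 4 referees are needed, and 4 is optimal.

4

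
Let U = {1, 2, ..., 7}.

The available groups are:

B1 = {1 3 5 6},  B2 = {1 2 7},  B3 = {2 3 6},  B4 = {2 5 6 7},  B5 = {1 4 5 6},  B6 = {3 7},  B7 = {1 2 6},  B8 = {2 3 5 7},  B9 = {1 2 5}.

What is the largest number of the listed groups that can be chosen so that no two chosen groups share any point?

2

B6, B9 are pairwise disjoint (B6={3,7}; B9={1,2,5}).
Every remaining group overlaps one of these, and no 3 of the listed groups are pairwise disjoint, so 2 is the maximum.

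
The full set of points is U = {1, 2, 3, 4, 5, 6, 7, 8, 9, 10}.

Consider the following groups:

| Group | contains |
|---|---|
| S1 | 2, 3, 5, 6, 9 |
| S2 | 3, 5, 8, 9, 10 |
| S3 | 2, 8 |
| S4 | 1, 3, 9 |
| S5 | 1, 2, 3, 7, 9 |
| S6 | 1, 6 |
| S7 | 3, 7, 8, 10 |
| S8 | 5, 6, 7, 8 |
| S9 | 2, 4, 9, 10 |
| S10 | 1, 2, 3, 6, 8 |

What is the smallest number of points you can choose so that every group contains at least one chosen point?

3

Take H = {1, 8, 9}. Each listed group contains at least one of these, so H is a hitting set of size 3.
No choice of 2 points meets every group, so 3 is the minimum.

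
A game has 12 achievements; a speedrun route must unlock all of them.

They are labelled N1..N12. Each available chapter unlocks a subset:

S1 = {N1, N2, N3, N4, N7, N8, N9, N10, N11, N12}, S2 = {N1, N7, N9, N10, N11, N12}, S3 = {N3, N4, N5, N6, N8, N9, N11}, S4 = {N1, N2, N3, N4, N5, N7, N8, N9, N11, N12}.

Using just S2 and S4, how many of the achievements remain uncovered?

Union of S2, S4 = {N1, N2, N3, N4, N5, N7, N8, N9, N10, N11, N12}.
Not covered: N6 — 1 achievement.

1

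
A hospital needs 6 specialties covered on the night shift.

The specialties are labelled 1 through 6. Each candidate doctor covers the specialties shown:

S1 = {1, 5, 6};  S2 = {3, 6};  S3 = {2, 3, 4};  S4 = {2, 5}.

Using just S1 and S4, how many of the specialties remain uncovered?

2

Union of S1, S4 = {1, 2, 5, 6}.
Not covered: 3, 4 — 2 specialties.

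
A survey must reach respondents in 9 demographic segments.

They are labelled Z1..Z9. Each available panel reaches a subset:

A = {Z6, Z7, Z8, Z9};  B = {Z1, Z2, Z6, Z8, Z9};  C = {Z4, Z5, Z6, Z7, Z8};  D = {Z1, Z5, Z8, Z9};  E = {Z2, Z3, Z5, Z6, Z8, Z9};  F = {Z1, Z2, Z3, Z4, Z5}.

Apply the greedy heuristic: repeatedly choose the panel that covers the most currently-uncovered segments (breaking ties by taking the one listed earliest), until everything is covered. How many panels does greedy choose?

3

Greedy: pick E (covers 6 new) → pick C (covers 2 new) → pick B (covers 1 new). Total picks: 3.
(The true minimum cover uses only 2 panels, so greedy is not optimal here.)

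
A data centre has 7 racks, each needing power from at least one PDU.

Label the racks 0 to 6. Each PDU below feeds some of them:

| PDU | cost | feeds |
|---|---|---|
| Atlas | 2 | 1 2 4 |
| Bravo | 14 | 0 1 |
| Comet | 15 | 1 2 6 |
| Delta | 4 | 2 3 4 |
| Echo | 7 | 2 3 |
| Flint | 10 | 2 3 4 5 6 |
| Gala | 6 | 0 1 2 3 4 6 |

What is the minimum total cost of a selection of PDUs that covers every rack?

Flint, Gala together cover every rack (Flint ∪ Gala = {0, 1, 2, 3, 4, 5, 6}); total cost 10 + 6 = 16.
The greedy pick Atlas, Gala, Flint costs 18; no covering selection beats 16.

16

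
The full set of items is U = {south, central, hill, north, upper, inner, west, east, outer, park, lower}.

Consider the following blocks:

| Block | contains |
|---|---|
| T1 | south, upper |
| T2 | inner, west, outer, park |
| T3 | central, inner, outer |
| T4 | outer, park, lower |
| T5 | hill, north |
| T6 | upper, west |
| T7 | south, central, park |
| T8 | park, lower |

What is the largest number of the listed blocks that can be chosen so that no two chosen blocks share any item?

T3, T5, T6, T8 are pairwise disjoint (T3={central,inner,outer}; T5={hill,north}; T6={upper,west}; T8={park,lower}).
Every remaining block overlaps one of these, and no 5 of the listed blocks are pairwise disjoint, so 4 is the maximum.

4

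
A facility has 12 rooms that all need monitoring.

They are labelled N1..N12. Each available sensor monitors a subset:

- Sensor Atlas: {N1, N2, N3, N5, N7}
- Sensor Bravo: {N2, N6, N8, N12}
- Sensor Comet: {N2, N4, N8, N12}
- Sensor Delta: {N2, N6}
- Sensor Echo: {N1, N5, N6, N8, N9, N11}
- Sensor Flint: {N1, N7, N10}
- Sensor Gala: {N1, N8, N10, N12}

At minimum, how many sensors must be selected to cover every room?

Atlas and Comet and Echo and Gala together: Atlas ∪ Comet ∪ Echo ∪ Gala = {N1, N2, N3, N4, N5, N6, N7, N8, N9, N10, N11, N12} — every room is covered.
No 3 of the 7 sensors cover everything (all 35 combinations miss at least one room), so 4 is optimal.

4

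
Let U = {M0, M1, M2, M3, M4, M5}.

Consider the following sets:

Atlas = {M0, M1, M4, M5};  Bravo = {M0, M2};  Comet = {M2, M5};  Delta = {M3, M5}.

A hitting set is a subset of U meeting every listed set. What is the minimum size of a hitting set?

2

The 2 elements {M2, M5} hit every set.
The sets Bravo, Delta are pairwise disjoint, so any hitting set needs a separate element for each — at least 2. Hence 2 is optimal.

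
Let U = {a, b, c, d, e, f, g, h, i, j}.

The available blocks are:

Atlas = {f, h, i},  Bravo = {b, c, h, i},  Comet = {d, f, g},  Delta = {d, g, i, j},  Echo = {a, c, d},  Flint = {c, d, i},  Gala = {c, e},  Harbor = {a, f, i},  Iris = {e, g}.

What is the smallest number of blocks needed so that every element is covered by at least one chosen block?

Bravo, Delta, Harbor, and Iris cover everything between them: the union {a, b, c, d, e, f, g, h, i, j} is all of U.
No 3 of the 9 blocks cover everything (all 84 combinations miss at least one element), so 4 is optimal.

4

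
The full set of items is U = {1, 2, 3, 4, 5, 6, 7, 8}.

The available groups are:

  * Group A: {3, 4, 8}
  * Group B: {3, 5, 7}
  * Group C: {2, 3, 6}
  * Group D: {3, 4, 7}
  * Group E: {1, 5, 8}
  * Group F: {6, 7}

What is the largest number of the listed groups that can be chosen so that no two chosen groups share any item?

D, E are pairwise disjoint (D={3,4,7}; E={1,5,8}).
Every remaining group overlaps one of these, and no 3 of the listed groups are pairwise disjoint, so 2 is the maximum.

2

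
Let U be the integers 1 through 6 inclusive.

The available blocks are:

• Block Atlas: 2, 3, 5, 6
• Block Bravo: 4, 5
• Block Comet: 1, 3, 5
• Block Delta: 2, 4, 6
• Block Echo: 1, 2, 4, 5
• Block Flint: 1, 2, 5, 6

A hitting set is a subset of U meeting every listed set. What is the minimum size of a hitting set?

Take H = {2, 5}. Each listed block contains at least one of these, so H is a hitting set of size 2.
The blocks Comet, Delta are pairwise disjoint, so any hitting set needs a separate item for each — at least 2. Hence 2 is optimal.

2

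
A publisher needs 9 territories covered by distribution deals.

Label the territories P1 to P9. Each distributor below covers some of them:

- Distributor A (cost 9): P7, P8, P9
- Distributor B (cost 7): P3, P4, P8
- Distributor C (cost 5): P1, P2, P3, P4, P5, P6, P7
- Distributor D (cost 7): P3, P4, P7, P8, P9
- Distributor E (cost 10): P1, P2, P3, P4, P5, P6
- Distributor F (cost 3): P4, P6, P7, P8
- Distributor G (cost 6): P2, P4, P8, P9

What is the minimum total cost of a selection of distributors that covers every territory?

11

C, G together cover every territory (C ∪ G = {P1, P2, P3, P4, P5, P6, P7, P8, P9}); total cost 5 + 6 = 11.
The greedy pick C, F, G costs 14; no covering selection beats 11.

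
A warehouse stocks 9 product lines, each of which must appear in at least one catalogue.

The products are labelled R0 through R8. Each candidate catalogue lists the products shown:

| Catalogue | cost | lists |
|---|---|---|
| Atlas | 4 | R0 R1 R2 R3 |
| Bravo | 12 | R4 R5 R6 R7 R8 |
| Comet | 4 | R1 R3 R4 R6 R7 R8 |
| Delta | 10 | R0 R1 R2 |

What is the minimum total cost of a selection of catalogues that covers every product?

Atlas, Bravo together cover every product (Atlas ∪ Bravo = {R0, R1, R2, R3, R4, R5, R6, R7, R8}); total cost 4 + 12 = 16.
The greedy pick Comet, Atlas, Bravo costs 20; no covering selection beats 16.

16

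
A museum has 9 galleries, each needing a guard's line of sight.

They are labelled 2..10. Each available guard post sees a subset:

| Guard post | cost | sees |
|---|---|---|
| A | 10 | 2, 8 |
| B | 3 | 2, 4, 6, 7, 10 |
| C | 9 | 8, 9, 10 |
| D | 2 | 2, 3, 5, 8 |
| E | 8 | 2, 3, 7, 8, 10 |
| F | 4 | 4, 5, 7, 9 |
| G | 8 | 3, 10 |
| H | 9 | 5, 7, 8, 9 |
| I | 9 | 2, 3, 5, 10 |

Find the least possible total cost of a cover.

B, D, F together cover every gallery (B ∪ D ∪ F = {2, 3, 4, 5, 6, 7, 8, 9, 10}); total cost 3 + 2 + 4 = 9.
No covering selection has total cost below 9.

9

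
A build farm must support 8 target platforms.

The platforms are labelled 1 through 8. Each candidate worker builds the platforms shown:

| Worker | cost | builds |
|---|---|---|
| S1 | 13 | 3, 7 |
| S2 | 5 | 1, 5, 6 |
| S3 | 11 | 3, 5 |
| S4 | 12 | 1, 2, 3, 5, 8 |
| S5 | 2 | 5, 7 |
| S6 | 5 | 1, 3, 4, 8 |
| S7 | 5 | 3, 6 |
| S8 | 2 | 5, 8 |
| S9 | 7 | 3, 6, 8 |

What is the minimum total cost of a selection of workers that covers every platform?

24

S4, S5, S6, S7 together cover every platform (S4 ∪ S5 ∪ S6 ∪ S7 = {1, 2, 3, 4, 5, 6, 7, 8}); total cost 12 + 2 + 5 + 5 = 24.
No covering selection has total cost below 24.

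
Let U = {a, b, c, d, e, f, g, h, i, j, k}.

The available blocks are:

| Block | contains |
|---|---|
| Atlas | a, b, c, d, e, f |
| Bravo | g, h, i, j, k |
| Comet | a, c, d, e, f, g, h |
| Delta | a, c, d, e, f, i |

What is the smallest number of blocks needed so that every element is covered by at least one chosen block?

Atlas and Bravo together: Atlas ∪ Bravo = {a, b, c, d, e, f, g, h, i, j, k} — every element is covered.
No single block has all 11 elements (the largest, Comet, has 7), so 2 is optimal.

2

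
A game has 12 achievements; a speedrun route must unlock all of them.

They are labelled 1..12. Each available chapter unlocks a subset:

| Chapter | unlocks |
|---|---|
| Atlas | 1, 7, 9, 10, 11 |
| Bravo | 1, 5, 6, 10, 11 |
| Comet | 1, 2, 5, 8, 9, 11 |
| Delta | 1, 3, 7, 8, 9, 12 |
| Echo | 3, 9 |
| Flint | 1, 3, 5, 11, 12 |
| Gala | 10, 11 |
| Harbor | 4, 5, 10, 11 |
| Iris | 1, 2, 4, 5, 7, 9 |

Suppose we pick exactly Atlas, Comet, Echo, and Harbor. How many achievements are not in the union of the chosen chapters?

2

Union of Atlas, Comet, Echo, Harbor = {1, 2, 3, 4, 5, 7, 8, 9, 10, 11}.
Not covered: 6, 12 — 2 achievements.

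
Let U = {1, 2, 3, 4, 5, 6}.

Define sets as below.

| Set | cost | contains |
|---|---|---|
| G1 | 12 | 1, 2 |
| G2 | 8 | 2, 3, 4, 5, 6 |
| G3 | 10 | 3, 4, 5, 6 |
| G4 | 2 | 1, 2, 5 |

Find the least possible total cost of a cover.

G2, G4 together cover every point (G2 ∪ G4 = {1, 2, 3, 4, 5, 6}); total cost 8 + 2 = 10.
No covering selection has total cost below 10.

10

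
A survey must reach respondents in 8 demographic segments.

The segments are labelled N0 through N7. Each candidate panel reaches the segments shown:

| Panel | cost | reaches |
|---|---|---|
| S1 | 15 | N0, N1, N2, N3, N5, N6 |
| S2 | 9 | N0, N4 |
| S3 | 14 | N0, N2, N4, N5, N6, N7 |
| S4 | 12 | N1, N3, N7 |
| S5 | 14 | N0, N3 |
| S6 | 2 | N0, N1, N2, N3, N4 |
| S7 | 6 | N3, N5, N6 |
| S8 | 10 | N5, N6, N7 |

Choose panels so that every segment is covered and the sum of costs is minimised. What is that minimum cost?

S6, S8 together cover every segment (S6 ∪ S8 = {N0, N1, N2, N3, N4, N5, N6, N7}); total cost 2 + 10 = 12.
The greedy pick S6, S7, S8 costs 18; no covering selection beats 12.

12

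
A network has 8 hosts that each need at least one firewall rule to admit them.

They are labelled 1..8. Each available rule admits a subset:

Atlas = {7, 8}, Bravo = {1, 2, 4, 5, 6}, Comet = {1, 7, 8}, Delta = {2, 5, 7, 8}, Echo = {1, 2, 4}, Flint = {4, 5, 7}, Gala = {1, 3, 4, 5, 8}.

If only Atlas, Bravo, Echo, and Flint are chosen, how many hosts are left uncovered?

1

Union of Atlas, Bravo, Echo, Flint = {1, 2, 4, 5, 6, 7, 8}.
Not covered: 3 — 1 host.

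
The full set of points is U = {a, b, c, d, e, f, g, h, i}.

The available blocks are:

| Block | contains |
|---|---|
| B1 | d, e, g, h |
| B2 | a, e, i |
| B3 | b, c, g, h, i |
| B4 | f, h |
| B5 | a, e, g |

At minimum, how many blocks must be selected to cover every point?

4

B1, B3, B4, and B5 cover everything between them: the union {a, b, c, d, e, f, g, h, i} is all of U.
No 3 of the 5 blocks cover everything (all 10 combinations miss at least one point), so 4 is optimal.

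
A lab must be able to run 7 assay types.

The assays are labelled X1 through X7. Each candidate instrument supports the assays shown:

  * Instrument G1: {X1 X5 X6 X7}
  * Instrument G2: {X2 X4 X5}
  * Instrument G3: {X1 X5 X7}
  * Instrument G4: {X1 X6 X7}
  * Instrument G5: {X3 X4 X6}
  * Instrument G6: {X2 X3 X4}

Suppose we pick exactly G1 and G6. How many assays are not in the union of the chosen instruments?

Union of G1, G6 = {X1, X2, X3, X4, X5, X6, X7} — that's every assay, so 0 are uncovered.

0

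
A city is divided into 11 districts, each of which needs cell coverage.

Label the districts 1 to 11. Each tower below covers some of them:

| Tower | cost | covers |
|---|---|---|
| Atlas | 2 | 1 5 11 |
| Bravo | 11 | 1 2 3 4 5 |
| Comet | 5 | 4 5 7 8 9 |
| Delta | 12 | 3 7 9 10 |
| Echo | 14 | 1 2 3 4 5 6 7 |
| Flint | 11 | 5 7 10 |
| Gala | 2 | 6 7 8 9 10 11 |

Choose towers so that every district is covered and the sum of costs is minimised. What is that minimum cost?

Bravo, Gala together cover every district (Bravo ∪ Gala = {1, 2, 3, 4, 5, 6, 7, 8, 9, 10, 11}); total cost 11 + 2 = 13.
The greedy pick Gala, Atlas, Bravo costs 15; no covering selection beats 13.

13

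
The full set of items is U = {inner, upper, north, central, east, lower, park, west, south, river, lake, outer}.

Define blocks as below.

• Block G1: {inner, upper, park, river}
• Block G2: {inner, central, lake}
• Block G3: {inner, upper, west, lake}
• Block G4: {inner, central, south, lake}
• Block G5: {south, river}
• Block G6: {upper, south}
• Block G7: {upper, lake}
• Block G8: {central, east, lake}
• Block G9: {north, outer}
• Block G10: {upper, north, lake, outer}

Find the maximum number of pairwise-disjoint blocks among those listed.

G1, G8, G9 are pairwise disjoint (G1={inner,upper,park,river}; G8={central,east,lake}; G9={north,outer}).
Every remaining block overlaps one of these, and no 4 of the listed blocks are pairwise disjoint, so 3 is the maximum.

3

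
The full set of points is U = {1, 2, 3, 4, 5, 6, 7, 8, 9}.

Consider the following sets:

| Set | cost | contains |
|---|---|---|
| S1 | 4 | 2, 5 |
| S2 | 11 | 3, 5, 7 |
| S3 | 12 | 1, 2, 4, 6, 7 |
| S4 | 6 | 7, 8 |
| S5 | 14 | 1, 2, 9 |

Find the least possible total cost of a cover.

43

S2, S3, S4, S5 together cover every point (S2 ∪ S3 ∪ S4 ∪ S5 = {1, 2, 3, 4, 5, 6, 7, 8, 9}); total cost 11 + 12 + 6 + 14 = 43.
The greedy pick S1, S3, S4, S2, S5 costs 47; no covering selection beats 43.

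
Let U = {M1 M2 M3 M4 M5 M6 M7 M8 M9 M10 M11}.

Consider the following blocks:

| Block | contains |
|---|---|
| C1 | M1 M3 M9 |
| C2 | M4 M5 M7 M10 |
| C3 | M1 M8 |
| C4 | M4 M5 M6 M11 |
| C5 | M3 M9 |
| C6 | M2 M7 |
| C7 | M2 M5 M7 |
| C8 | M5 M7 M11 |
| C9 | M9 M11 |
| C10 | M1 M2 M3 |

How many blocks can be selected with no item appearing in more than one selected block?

4

C3, C4, C5, C6 are pairwise disjoint (C3={M1,M8}; C4={M4,M5,M6,M11}; C5={M3,M9}; C6={M2,M7}).
Every remaining block overlaps one of these, and no 5 of the listed blocks are pairwise disjoint, so 4 is the maximum.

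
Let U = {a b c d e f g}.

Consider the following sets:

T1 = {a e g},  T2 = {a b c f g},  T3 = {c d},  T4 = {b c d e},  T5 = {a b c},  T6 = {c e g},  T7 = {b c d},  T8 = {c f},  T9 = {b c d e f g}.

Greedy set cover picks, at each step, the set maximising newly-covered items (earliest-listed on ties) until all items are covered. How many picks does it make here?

Greedy: pick T9 (covers 6 new) → pick T1 (covers 1 new). Total picks: 2.

2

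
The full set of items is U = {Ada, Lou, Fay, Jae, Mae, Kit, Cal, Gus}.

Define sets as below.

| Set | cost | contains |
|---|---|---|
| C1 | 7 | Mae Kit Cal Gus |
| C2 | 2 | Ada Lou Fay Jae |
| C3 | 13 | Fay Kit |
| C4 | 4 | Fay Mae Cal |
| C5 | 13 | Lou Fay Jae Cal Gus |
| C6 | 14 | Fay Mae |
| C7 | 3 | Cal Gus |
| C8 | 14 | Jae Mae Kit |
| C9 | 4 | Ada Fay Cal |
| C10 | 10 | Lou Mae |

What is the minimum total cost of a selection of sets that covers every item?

C1, C2 together cover every item (C1 ∪ C2 = {Ada, Lou, Fay, Jae, Mae, Kit, Cal, Gus}); total cost 7 + 2 = 9.
The greedy pick C2, C7, C1 costs 12; no covering selection beats 9.

9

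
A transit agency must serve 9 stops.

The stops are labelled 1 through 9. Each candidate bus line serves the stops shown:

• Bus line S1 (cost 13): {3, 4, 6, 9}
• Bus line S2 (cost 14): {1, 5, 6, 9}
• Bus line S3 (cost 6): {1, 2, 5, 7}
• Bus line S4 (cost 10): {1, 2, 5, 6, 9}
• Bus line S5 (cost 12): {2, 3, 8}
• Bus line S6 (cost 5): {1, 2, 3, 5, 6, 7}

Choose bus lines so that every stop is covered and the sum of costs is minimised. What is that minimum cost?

30

S1, S5, S6 together cover every stop (S1 ∪ S5 ∪ S6 = {1, 2, 3, 4, 5, 6, 7, 8, 9}); total cost 13 + 12 + 5 = 30.
No covering selection has total cost below 30.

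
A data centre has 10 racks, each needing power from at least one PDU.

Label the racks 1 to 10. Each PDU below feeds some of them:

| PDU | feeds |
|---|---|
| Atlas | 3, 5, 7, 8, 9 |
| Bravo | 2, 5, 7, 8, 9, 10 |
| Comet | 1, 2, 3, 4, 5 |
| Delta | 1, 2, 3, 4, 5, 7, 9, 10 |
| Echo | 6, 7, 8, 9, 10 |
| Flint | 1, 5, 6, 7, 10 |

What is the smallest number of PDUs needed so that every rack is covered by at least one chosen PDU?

2

Take {Comet, Echo}. Their union is {1, 2, 3, 4, 5, 6, 7, 8, 9, 10}, which is all 10 racks.
No single PDU has all 10 racks (the largest, Delta, has 8), so 2 is optimal.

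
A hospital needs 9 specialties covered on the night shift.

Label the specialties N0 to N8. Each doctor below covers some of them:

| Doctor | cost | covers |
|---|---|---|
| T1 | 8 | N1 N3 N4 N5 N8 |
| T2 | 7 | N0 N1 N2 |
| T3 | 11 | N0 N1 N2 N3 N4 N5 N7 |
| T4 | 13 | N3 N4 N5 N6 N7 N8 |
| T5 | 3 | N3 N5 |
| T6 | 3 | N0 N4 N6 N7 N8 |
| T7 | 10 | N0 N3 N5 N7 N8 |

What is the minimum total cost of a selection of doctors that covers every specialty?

T2, T5, T6 together cover every specialty (T2 ∪ T5 ∪ T6 = {N0, N1, N2, N3, N4, N5, N6, N7, N8}); total cost 7 + 3 + 3 = 13.
No covering selection has total cost below 13.

13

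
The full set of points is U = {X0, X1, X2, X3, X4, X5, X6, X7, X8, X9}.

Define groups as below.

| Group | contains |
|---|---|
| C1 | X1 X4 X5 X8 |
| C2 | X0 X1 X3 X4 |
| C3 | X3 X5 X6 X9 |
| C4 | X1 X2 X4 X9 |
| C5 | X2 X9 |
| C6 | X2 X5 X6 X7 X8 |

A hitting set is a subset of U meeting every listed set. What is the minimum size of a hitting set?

3

H = {X0, X2, X5} meets every group (each contains at least one member of H), and |H| = 3.
No choice of 2 points meets every group, so 3 is the minimum.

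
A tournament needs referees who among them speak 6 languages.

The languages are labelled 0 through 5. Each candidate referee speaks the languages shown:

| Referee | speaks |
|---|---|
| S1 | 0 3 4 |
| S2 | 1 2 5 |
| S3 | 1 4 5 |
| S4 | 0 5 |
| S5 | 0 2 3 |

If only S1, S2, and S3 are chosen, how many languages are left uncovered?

Union of S1, S2, S3 = {0, 1, 2, 3, 4, 5} — that's every language, so 0 are uncovered.

0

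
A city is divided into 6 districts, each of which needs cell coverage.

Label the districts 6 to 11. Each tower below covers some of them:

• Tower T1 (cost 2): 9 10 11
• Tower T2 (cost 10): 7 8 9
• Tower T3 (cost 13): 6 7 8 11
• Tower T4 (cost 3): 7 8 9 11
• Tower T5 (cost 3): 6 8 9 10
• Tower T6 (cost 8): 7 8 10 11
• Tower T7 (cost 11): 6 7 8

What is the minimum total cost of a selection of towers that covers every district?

6

T4, T5 together cover every district (T4 ∪ T5 = {6, 7, 8, 9, 10, 11}); total cost 3 + 3 = 6.
The greedy pick T1, T4, T5 costs 8; no covering selection beats 6.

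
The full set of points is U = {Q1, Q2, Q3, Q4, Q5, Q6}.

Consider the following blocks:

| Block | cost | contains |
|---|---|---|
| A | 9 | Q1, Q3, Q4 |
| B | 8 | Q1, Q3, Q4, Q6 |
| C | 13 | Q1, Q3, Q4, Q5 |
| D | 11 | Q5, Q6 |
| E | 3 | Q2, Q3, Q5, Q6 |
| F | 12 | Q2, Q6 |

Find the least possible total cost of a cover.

11

B, E together cover every point (B ∪ E = {Q1, Q2, Q3, Q4, Q5, Q6}); total cost 8 + 3 = 11.
No covering selection has total cost below 11.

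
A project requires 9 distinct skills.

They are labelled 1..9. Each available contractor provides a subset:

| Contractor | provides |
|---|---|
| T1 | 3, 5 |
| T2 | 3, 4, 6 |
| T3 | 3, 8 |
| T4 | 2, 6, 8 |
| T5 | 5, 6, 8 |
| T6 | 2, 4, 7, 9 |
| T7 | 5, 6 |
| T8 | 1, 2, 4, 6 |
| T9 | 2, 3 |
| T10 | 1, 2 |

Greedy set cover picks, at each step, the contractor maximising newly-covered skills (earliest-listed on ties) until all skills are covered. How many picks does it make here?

4

Greedy: pick T6 (covers 4 new) → pick T5 (covers 3 new) → pick T1 (covers 1 new) → pick T8 (covers 1 new). Total picks: 4.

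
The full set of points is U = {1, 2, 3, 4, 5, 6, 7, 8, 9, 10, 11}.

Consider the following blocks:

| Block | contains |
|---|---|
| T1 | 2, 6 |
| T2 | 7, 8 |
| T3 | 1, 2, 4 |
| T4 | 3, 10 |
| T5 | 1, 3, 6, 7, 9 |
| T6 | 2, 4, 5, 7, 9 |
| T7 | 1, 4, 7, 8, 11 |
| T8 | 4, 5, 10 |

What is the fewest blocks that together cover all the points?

4

Take {T5, T6, T7, T8}. Their union is {1, 2, 3, 4, 5, 6, 7, 8, 9, 10, 11}, which is all 11 points.
No 3 of the 8 blocks cover everything (all 56 combinations miss at least one point), so 4 is optimal.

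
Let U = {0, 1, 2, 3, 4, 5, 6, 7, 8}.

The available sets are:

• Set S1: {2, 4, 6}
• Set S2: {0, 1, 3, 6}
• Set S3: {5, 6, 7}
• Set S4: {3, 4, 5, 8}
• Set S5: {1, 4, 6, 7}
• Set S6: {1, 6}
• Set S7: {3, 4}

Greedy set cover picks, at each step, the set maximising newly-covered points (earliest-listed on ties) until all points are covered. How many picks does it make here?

Greedy: pick S2 (covers 4 new) → pick S4 (covers 3 new) → pick S1 (covers 1 new) → pick S3 (covers 1 new). Total picks: 4.

4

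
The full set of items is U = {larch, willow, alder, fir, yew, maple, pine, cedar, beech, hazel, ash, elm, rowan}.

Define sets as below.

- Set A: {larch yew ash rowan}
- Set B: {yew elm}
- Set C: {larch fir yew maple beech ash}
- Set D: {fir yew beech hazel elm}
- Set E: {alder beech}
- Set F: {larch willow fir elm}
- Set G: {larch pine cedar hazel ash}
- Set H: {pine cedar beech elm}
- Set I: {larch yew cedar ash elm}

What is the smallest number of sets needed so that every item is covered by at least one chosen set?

A and C and E and F and G together: A ∪ C ∪ E ∪ F ∪ G = {larch, willow, alder, fir, yew, maple, pine, cedar, beech, hazel, ash, elm, rowan} — every item is covered.
No 4 of the 9 sets cover everything (all 126 combinations miss at least one item), so 5 is optimal.

5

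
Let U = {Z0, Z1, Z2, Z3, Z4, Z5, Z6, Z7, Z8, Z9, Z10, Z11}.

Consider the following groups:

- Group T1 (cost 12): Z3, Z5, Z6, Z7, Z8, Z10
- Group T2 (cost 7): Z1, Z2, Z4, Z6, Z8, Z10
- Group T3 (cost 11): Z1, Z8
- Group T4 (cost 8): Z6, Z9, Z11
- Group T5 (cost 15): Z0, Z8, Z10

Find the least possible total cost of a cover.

T1, T2, T4, T5 together cover every point (T1 ∪ T2 ∪ T4 ∪ T5 = {Z0, Z1, Z2, Z3, Z4, Z5, Z6, Z7, Z8, Z9, Z10, Z11}); total cost 12 + 7 + 8 + 15 = 42.
No covering selection has total cost below 42.

42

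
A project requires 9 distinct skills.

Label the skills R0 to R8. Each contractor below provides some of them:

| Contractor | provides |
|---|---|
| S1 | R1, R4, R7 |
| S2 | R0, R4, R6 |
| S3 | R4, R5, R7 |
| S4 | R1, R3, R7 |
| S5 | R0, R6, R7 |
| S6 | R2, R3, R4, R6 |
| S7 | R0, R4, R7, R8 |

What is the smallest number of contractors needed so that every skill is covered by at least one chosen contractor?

4

S1 and S3 and S6 and S7 together: S1 ∪ S3 ∪ S6 ∪ S7 = {R0, R1, R2, R3, R4, R5, R6, R7, R8} — every skill is covered.
No 3 of the 7 contractors cover everything (all 35 combinations miss at least one skill), so 4 is optimal.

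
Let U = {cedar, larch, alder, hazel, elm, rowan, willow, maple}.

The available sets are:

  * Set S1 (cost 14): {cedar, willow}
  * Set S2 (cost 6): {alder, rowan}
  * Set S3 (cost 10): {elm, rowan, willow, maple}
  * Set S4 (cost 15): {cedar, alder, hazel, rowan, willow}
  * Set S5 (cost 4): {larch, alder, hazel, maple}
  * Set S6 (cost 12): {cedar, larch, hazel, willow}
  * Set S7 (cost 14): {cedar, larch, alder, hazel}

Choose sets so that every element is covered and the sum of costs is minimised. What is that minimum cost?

S3, S7 together cover every element (S3 ∪ S7 = {cedar, larch, alder, hazel, elm, rowan, willow, maple}); total cost 10 + 14 = 24.
The greedy pick S5, S3, S6 costs 26; no covering selection beats 24.

24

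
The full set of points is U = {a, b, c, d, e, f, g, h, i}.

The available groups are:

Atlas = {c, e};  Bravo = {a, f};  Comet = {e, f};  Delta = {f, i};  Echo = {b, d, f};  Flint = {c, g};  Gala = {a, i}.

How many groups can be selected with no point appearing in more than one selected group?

Comet, Flint, Gala are pairwise disjoint (Comet={e,f}; Flint={c,g}; Gala={a,i}).
Every remaining group overlaps one of these, and no 4 of the listed groups are pairwise disjoint, so 3 is the maximum.

3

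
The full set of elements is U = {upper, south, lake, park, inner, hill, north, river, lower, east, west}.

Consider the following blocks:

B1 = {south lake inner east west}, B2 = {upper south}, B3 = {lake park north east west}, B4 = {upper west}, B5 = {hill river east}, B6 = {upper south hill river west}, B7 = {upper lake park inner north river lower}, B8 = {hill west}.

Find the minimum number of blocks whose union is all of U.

B1 and B7 and B8 together: B1 ∪ B7 ∪ B8 = {upper, south, lake, park, inner, hill, north, river, lower, east, west} — every element is covered.
Only B7 contains lower, so B7 is forced; the remaining 4 elements need at least 2 more blocks (each remaining block adds at most 3) — so at least 3 blocks are needed, and 3 is optimal.

3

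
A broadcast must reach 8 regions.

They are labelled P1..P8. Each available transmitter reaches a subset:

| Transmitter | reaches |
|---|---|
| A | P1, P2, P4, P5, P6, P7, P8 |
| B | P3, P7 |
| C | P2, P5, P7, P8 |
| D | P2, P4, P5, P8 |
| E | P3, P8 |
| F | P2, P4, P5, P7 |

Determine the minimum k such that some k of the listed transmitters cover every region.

A and E together: A ∪ E = {P1, P2, P3, P4, P5, P6, P7, P8} — every region is covered.
No single transmitter has all 8 regions (the largest, A, has 7), so 2 is optimal.

2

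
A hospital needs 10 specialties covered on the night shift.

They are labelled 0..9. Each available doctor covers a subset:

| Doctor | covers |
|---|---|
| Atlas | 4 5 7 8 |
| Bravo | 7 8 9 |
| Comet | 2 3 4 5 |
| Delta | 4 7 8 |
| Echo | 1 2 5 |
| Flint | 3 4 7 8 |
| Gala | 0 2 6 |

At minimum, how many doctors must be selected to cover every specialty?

4

Bravo and Comet and Echo and Gala together: Bravo ∪ Comet ∪ Echo ∪ Gala = {0, 1, 2, 3, 4, 5, 6, 7, 8, 9} — every specialty is covered.
No 3 of the 7 doctors cover everything (all 35 combinations miss at least one specialty), so 4 is optimal.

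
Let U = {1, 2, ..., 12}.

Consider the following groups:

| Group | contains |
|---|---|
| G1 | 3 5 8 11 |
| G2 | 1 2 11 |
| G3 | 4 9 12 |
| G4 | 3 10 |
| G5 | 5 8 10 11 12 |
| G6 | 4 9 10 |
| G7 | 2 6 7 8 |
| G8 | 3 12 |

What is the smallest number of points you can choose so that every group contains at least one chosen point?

4

Take H = {7, 10, 11, 12}. Each listed group contains at least one of these, so H is a hitting set of size 4.
No choice of 3 points meets every group, so 4 is the minimum.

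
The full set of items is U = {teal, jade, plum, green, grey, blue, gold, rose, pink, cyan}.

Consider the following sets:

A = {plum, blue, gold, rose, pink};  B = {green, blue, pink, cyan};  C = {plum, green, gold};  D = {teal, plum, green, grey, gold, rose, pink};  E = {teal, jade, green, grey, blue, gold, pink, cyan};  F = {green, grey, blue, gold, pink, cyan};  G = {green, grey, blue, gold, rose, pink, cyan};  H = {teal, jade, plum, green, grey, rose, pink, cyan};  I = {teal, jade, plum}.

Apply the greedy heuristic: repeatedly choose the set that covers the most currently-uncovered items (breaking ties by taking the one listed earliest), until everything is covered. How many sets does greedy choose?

2

Greedy: pick E (covers 8 new) → pick A (covers 2 new). Total picks: 2.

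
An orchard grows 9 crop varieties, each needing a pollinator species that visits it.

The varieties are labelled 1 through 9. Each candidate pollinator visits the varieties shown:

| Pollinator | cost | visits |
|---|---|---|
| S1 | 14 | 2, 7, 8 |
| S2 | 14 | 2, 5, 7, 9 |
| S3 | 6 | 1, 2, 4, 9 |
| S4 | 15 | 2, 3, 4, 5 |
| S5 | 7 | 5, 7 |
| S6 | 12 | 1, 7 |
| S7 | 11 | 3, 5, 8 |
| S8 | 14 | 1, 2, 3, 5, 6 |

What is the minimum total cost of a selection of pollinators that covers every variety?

34

S1, S3, S8 together cover every variety (S1 ∪ S3 ∪ S8 = {1, 2, 3, 4, 5, 6, 7, 8, 9}); total cost 14 + 6 + 14 = 34.
The greedy pick S3, S5, S7, S8 costs 38; no covering selection beats 34.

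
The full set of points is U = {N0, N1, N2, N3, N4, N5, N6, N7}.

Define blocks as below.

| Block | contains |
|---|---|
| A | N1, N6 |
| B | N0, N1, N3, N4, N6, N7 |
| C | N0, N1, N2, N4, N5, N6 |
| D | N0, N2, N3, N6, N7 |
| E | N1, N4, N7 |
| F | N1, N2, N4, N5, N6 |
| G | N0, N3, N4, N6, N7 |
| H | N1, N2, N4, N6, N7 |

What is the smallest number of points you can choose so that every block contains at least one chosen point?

T = {N6, N7} meets every block (each contains at least one member of T), and |T| = 2.
No single point lies in every block, so at least 2 are needed and 2 is optimal.

2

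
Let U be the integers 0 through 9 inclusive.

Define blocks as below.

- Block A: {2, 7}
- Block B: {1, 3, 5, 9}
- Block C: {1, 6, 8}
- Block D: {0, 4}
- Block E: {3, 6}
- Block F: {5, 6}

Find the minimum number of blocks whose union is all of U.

A and B and C and D together: A ∪ B ∪ C ∪ D = {0, 1, 2, 3, 4, 5, 6, 7, 8, 9} — every item is covered.
Only C contains 8, so C is forced; the remaining 7 items need at least 3 more blocks (each remaining block adds at most 3) — so at least 4 blocks are needed, and 4 is optimal.

4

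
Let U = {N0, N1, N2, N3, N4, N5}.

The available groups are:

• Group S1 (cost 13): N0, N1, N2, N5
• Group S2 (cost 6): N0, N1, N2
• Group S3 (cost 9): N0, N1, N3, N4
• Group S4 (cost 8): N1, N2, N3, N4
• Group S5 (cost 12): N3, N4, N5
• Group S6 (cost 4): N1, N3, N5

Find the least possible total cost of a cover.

S2, S5 together cover every item (S2 ∪ S5 = {N0, N1, N2, N3, N4, N5}); total cost 6 + 12 = 18.
No covering selection has total cost below 18.

18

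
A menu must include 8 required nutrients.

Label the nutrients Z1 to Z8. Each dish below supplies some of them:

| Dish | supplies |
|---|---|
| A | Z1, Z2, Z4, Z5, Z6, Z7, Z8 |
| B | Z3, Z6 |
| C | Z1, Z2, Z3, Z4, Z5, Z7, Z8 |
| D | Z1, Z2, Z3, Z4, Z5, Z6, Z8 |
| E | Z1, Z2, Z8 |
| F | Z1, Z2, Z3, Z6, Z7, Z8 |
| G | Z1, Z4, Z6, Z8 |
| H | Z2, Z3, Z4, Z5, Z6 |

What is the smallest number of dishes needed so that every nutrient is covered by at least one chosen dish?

A and F together: A ∪ F = {Z1, Z2, Z3, Z4, Z5, Z6, Z7, Z8} — every nutrient is covered.
No single dish has all 8 nutrients (the largest, A, has 7), so 2 is optimal.

2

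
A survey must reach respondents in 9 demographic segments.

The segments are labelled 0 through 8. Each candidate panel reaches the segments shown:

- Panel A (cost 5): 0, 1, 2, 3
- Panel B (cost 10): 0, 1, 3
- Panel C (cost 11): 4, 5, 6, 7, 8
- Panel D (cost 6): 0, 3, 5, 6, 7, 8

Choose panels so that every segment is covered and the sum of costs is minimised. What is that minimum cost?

16

A, C together cover every segment (A ∪ C = {0, 1, 2, 3, 4, 5, 6, 7, 8}); total cost 5 + 11 = 16.
The greedy pick D, A, C costs 22; no covering selection beats 16.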